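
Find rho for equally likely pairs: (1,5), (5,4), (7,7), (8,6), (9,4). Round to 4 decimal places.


Cov(X,Y) = 0.4000, Var(X) = 8.0000, Var(Y) = 1.3600
rho = Cov/(sqrt(VarX)*sqrt(VarY)) = 0.1213

0.1213


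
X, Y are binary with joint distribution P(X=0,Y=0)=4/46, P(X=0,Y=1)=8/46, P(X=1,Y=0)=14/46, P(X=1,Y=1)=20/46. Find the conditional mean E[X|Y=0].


P(Y=0) = 18/46
E[X|Y=0] = (0*4 + 1*14)/18 = 14/18 = 7/9

7/9


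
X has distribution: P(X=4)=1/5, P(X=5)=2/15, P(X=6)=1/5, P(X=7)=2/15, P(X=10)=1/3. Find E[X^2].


E[X^2] = sum(g(x)*P(x))
= 16*1/5 + 25*2/15 + 36*1/5 + 49*2/15 + 100*1/3
= 268/5

268/5


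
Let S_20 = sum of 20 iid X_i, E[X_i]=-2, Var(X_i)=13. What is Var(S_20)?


By independence, Var(S_n) = n*Var(X_1) = 20*13 = 260

260


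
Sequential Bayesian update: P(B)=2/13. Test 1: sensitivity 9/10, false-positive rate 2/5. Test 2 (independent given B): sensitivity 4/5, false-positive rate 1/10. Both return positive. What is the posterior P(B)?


After test 1: P(+) = 9/10*2/13 + 2/5*11/13 = 31/65
P(B|+) = (9/65)/(31/65) = 9/31
After test 2 (use post1 as new prior): P(+) = 4/5*9/31 + 1/10*22/31 = 47/155
P(B|+,+) = (36/155)/(47/155) = 36/47

36/47


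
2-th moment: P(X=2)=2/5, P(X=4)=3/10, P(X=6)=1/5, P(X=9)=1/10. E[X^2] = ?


E[X^2] = sum(x^2 * P(x))
= 4*2/5 + 16*3/10 + 36*1/5 + 81*1/10
= 217/10

217/10


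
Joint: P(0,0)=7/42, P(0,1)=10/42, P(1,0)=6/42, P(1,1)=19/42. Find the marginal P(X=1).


P(X=1) = P(1,0)+P(1,1) = 6/42 + 19/42 = 25/42

25/42


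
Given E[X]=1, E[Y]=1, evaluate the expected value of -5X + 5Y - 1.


E[-5X + 5Y - 1] = -5*E[X] + 5*E[Y] - 1
= (-5)*(1) + (5)*(1) + (-1)
= -5 + 5 - 1 = -1

-1


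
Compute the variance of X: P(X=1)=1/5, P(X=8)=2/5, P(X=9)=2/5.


E[X] = 7, E[X^2] = 291/5
Var(X) = E[X^2] - (E[X])^2 = 291/5 - (7)^2 = 46/5

46/5


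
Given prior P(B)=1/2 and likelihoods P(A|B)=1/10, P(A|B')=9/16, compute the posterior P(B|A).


P(A) = P(A|B)P(B) + P(A|B')P(B') = 1/10*1/2 + 9/16*1/2 = 53/160
P(B|A) = P(A|B)P(B)/P(A) = (1/20)/(53/160) = 8/53

8/53


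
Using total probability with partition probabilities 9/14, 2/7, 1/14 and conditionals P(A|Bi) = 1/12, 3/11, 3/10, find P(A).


P(A) = P(A|B1)P(B1) + P(A|B2)P(B2) + P(A|B3)P(B3)
= 1/12*9/14 + 3/11*2/7 + 3/10*1/14
= 3/56 + 6/77 + 3/140 = 471/3080

471/3080


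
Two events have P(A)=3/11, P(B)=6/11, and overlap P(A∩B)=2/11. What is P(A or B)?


P(A∪B) = P(A) + P(B) - P(A∩B)
= 3/11 + 6/11 - 2/11 = 7/11

7/11


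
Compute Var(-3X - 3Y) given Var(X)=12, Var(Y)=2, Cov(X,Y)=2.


Var(-3X - 3Y) = (-3)^2*Var(X) + (-3)^2*Var(Y) + 2*(-3)*(-3)*Cov(X,Y)
= 9*12 + 9*2 + 18*2
= 108 + 18 + 36 = 162

162


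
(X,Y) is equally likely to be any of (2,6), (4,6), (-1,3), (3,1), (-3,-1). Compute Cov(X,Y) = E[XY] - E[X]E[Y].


E[X]=1, E[Y]=3, E[XY]=39/5
Cov(X,Y) = E[XY] - E[X]E[Y] = 39/5 - 1*3 = 24/5

24/5


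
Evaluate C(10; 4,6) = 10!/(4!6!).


10! = 3628800
Denominator: 4!=24 * 6!=720
Coefficient = 3628800 / 17280 = 210

210


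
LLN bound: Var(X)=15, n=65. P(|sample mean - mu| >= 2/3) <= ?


Var(Xbar) = Var(X)/n = 15/65
Chebyshev: P(|Xbar-mu| >= 2/3) <= Var(Xbar)/(2/3)^2 = (3/13)/(4/9) = 27/52

27/52


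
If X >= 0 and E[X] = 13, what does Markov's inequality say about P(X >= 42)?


Markov: P(X >= a) <= E[X]/a
P(X >= 42) <= 13/42

13/42


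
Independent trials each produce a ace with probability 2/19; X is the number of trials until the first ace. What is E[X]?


For geometric (trials until first success), E[X] = 1/p = 1/(2/19) = 19/2

19/2


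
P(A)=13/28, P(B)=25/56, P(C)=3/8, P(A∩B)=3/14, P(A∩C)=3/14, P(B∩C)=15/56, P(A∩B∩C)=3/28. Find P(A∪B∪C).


P(A∪B∪C) = P(A)+P(B)+P(C) - P(AB)-P(AC)-P(BC) + P(ABC)
= 13/28+25/56+3/8 - 3/14-3/14-15/56 + 3/28
= 39/56

39/56


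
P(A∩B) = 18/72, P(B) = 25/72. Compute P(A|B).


P(A|B) = P(A∩B)/P(B) = (18/72)/(25/72) = 18/25

18/25


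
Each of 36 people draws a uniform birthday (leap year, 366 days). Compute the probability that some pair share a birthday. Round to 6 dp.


P(all different) = prod((366-i)/366 for i=0..35) = 0.168667
P(at least one match) = 1 - 0.168667 = 0.831333

0.831333


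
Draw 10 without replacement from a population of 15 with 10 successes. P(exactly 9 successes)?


P(X=9) = C(10,9)*C(5,1) / C(15,10)
= 10*5 / 3003
= 50/3003

50/3003


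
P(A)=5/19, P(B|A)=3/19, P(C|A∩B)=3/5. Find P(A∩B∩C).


P(A∩B∩C) = P(A) * P(B|A) * P(C|A∩B)
= 5/19 * 3/19 * 3/5
= 15/361 * 3/5 = 9/361

9/361


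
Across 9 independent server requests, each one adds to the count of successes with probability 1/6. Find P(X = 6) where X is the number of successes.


P(X=6) = C(9,6) * p^6 * (1-p)^3
= 84 * 1/46656 * 125/216
= 875/839808

875/839808


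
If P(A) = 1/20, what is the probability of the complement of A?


P(A') = 1 - P(A) = 1 - 1/20 = 19/20

19/20


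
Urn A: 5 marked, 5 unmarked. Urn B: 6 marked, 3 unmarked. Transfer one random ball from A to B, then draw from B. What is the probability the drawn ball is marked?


P(transfer marked) = 5/10 = 1/2; P(transfer unmarked) = 1/2
If marked transferred: Urn II has 7 marked of 10, so P(marked|marked moved) = 7/10
If unmarked transferred: Urn II has 6 marked of 10, so P(marked|unmarked moved) = 3/5
By total probability: P(marked) = 1/2*7/10 + 1/2*3/5 = 13/20

13/20


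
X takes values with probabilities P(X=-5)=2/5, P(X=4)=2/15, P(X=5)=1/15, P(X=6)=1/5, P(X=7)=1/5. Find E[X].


E[X] = sum(x * P(x))
= -5*2/5 + 4*2/15 + 5*1/15 + 6*1/5 + 7*1/5
= 22/15

22/15


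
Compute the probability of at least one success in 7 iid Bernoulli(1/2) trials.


P(at least one) = 1 - P(none)
P(none) = (1 - 1/2)^7 = (1/2)^7 = 1/128
P(at least one) = 1 - 1/128 = 127/128

127/128


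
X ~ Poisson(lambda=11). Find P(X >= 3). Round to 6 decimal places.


P(X>=3) = 1 - P(X<=2) = 1 - (e^(-11)*11^0/0! + e^(-11)*11^1/1! + e^(-11)*11^2/2!)
≈ 1 - (0.0000167017 + 0.0001837187 + 0.0010104529)
= 1 - 0.0012108733 = 0.9987891267
≈ 0.998789

0.998789


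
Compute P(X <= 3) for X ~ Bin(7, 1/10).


P(X<=3) = P(X=0) + P(X=1) + P(X=2) + P(X=3)
= 4782969/10000000 + 3720087/10000000 + 1240029/10000000 + 45927/2000000
= 124659/125000

124659/125000


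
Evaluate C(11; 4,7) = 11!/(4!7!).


11! = 39916800
Denominator: 4!=24 * 7!=5040
Coefficient = 39916800 / 120960 = 330

330


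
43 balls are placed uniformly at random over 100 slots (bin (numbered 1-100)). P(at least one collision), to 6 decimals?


P(all different) = prod((100-i)/100 for i=0..42) = 0.000023
P(at least one match) = 1 - 0.000023 = 0.999977

0.999977


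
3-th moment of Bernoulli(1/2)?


For Bernoulli: X in {0,1}
E[X^3] = 0^3*(1-1/2) + 1^3*1/2 = 1/2

1/2


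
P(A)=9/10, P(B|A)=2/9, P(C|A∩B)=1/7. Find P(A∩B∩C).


P(A∩B∩C) = P(A) * P(B|A) * P(C|A∩B)
= 9/10 * 2/9 * 1/7
= 1/5 * 1/7 = 1/35

1/35


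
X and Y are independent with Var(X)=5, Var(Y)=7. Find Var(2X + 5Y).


Independence => Cov(X,Y)=0
Var(2X + 5Y) = 2^2*Var(X) + 5^2*Var(Y)
= 4*5 + 25*7 = 195

195


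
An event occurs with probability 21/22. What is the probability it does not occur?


P(A') = 1 - P(A) = 1 - 21/22 = 1/22

1/22


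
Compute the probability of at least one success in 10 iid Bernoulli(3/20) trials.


P(at least one) = 1 - P(none)
P(none) = (1 - 3/20)^10 = (17/20)^10 = 2015993900449/10240000000000
P(at least one) = 1 - 2015993900449/10240000000000 = 8224006099551/10240000000000

8224006099551/10240000000000


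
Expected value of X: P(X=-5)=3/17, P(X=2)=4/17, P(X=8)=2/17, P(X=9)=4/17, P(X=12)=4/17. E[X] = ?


E[X] = sum(x * P(x))
= -5*3/17 + 2*4/17 + 8*2/17 + 9*4/17 + 12*4/17
= 93/17

93/17


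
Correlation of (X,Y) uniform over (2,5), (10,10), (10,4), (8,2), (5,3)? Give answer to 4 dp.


Cov(X,Y) = 2.6000, Var(X) = 9.6000, Var(Y) = 7.7600
rho = Cov/(sqrt(VarX)*sqrt(VarY)) = 0.3012

0.3012


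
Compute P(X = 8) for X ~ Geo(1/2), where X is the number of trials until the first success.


P(X=8) = (1-p)^7 * p = (1/2)^7 * 1/2
= 1/128 * 1/2 = 1/256

1/256


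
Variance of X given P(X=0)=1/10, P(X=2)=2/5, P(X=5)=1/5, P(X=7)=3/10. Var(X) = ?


E[X] = 39/10, E[X^2] = 213/10
Var(X) = E[X^2] - (E[X])^2 = 213/10 - (39/10)^2 = 609/100

609/100


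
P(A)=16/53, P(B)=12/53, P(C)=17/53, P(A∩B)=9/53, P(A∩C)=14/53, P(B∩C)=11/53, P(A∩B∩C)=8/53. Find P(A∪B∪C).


P(A∪B∪C) = P(A)+P(B)+P(C) - P(AB)-P(AC)-P(BC) + P(ABC)
= 16/53+12/53+17/53 - 9/53-14/53-11/53 + 8/53
= 19/53

19/53


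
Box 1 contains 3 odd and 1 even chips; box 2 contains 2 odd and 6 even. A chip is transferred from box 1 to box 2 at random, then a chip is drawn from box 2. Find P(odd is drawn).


P(transfer odd) = 3/4; P(transfer even) = 1/4
If odd transferred: Urn II has 3 odd of 9, so P(odd|odd moved) = 1/3
If even transferred: Urn II has 2 odd of 9, so P(odd|even moved) = 2/9
By total probability: P(odd) = 3/4*1/3 + 1/4*2/9 = 11/36

11/36


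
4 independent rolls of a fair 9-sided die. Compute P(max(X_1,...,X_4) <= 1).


P(max <= 1) = P(all X_i <= 1) = (P(X_1 <= 1))^4
= (1/9)^4 = 1/6561

1/6561


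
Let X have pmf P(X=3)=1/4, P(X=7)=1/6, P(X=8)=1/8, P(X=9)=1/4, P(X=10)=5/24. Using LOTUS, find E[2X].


E[2X] = sum(g(x)*P(x))
= 6*1/4 + 14*1/6 + 16*1/8 + 18*1/4 + 20*5/24
= 29/2

29/2


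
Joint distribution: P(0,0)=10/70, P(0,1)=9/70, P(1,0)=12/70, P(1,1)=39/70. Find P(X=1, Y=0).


Read from table: P(X=1, Y=0) = 12/70 = 6/35

6/35


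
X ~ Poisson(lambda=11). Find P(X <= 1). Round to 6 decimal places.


P(X<=1) = e^(-11)*11^0/0! + e^(-11)*11^1/1!
≈ 0.0000167017 + 0.0001837187
= 0.0002004204
≈ 0.000200

0.000200


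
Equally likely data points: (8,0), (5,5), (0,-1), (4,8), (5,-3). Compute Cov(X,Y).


E[X]=22/5, E[Y]=9/5, E[XY]=42/5
Cov(X,Y) = E[XY] - E[X]E[Y] = 42/5 - 22/5*9/5 = 12/25

12/25


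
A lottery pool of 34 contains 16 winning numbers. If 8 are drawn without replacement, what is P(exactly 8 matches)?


P(X=8) = C(16,8)*C(18,0) / C(34,8)
= 12870*1 / 18156204
= 12870/18156204 = 65/91698

65/91698


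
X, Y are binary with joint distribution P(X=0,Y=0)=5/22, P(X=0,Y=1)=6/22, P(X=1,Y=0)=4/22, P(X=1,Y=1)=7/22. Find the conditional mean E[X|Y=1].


P(Y=1) = 13/22
E[X|Y=1] = (0*6 + 1*7)/13 = 7/13

7/13


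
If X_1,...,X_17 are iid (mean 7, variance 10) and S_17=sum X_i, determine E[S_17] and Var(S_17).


E[S_n] = n*mu = 17*7 = 119
Var(S_n) = n*sigma^2 = 17*10 = 170

E[S_17]=119, Var(S_17)=170


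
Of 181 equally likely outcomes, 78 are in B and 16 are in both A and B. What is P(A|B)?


P(A|B) = P(A∩B)/P(B) = (16/181)/(78/181) = 16/78 = 8/39

8/39


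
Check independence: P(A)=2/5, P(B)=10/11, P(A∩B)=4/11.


P(A)*P(B) = 2/5*10/11 = 4/11
P(A∩B) = 4/11, which equals P(A)P(B), so independent

Yes, A and B are independent


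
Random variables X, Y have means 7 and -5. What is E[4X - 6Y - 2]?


E[4X - 6Y - 2] = 4*E[X] - 6*E[Y] - 2
= (4)*(7) + (-6)*(-5) + (-2)
= 28 + 30 - 2 = 56

56


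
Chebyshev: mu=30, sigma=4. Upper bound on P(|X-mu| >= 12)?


k = 12/4 = 3
Chebyshev: P(|X-mu| >= k*sigma) <= 1/k^2 = 1/3^2 = 1/9

1/9


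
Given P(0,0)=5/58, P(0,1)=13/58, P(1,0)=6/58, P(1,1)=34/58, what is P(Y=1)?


P(Y=1) = P(0,1)+P(1,1) = 13/58 + 34/58 = 47/58

47/58


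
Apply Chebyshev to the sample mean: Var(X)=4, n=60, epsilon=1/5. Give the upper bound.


Var(Xbar) = Var(X)/n = 4/60
Chebyshev: P(|Xbar-mu| >= 1/5) <= Var(Xbar)/(1/5)^2 = (1/15)/(1/25) = 5/3
Bound exceeds 1, so trivial bound: 1

1


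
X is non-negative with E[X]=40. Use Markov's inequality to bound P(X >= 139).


Markov: P(X >= a) <= E[X]/a
P(X >= 139) <= 40/139

40/139


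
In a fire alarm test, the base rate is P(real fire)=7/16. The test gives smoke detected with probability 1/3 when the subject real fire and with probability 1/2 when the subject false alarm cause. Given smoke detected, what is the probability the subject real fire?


P(A) = P(A|B)P(B) + P(A|B')P(B') = 1/3*7/16 + 1/2*9/16 = 41/96
P(B|A) = P(A|B)P(B)/P(A) = (7/48)/(41/96) = 14/41

14/41


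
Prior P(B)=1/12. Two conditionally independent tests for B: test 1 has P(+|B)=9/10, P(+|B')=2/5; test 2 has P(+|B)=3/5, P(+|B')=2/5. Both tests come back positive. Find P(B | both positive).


After test 1: P(+) = 9/10*1/12 + 2/5*11/12 = 53/120
P(B|+) = (3/40)/(53/120) = 9/53
After test 2 (use post1 as new prior): P(+) = 3/5*9/53 + 2/5*44/53 = 23/53
P(B|+,+) = (27/265)/(23/53) = 27/115

27/115


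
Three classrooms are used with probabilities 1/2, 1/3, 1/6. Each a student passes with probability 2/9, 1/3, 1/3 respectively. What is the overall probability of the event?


P(A) = P(A|B1)P(B1) + P(A|B2)P(B2) + P(A|B3)P(B3)
= 2/9*1/2 + 1/3*1/3 + 1/3*1/6
= 1/9 + 1/9 + 1/18 = 5/18

5/18


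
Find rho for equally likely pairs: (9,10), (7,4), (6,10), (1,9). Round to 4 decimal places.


Cov(X,Y) = -0.6875, Var(X) = 8.6875, Var(Y) = 6.1875
rho = Cov/(sqrt(VarX)*sqrt(VarY)) = -0.0938

-0.0938


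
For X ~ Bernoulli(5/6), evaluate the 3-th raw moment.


For Bernoulli: X in {0,1}
E[X^3] = 0^3*(1-5/6) + 1^3*5/6 = 5/6

5/6


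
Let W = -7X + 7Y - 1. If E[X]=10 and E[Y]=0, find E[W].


E[-7X + 7Y - 1] = -7*E[X] + 7*E[Y] - 1
= (-7)*(10) + (7)*(0) + (-1)
= -70 + 0 - 1 = -71

-71


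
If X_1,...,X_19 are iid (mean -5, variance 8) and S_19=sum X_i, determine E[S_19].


E[S_n] = n*E[X_1] = 19*-5 = -95

-95


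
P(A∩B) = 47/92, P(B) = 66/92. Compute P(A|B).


P(A|B) = P(A∩B)/P(B) = (47/92)/(66/92) = 47/66

47/66


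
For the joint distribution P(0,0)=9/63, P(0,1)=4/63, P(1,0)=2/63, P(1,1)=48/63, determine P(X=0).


P(X=0) = P(0,0)+P(0,1) = 9/63 + 4/63 = 13/63

13/63


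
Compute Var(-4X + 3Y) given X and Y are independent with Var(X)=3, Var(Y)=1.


Independence => Cov(X,Y)=0
Var(-4X + 3Y) = (-4)^2*Var(X) + 3^2*Var(Y)
= 16*3 + 9*1 = 57

57


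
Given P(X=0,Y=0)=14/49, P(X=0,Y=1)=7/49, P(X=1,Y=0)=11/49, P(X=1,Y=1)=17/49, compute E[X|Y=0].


P(Y=0) = 25/49
E[X|Y=0] = (0*14 + 1*11)/25 = 11/25

11/25


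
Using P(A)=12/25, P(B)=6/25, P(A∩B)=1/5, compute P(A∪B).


P(A∪B) = P(A) + P(B) - P(A∩B)
= 12/25 + 6/25 - 1/5 = 13/25

13/25


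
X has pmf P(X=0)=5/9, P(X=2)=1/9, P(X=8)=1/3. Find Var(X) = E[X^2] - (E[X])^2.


E[X] = 26/9, E[X^2] = 196/9
Var(X) = E[X^2] - (E[X])^2 = 196/9 - (26/9)^2 = 1088/81

1088/81


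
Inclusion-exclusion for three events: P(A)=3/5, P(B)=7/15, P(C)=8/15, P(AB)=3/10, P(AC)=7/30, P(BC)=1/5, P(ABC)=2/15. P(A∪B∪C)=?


P(A∪B∪C) = P(A)+P(B)+P(C) - P(AB)-P(AC)-P(BC) + P(ABC)
= 3/5+7/15+8/15 - 3/10-7/30-1/5 + 2/15
= 1

1


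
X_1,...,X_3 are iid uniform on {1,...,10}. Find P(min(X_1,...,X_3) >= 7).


P(min >= 7) = P(all X_i >= 7) = (P(X_1 >= 7))^3
= (4/10)^3 = (2/5)^3 = 8/125

8/125


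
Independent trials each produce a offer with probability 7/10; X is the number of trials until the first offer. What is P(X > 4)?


P(X > 4) = P(first 4 trials all fail) = (1-p)^4 = (3/10)^4 = 81/10000

81/10000


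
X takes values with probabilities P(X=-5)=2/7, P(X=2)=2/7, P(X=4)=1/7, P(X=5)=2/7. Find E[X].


E[X] = sum(x * P(x))
= -5*2/7 + 2*2/7 + 4*1/7 + 5*2/7
= 8/7

8/7


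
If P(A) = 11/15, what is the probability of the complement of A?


P(A') = 1 - P(A) = 1 - 11/15 = 4/15

4/15


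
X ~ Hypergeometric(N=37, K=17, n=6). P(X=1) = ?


P(X=1) = C(17,1)*C(20,5) / C(37,6)
= 17*15504 / 2324784
= 263568/2324784 = 323/2849

323/2849


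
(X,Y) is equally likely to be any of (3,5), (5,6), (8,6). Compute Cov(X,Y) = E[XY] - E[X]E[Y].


E[X]=16/3, E[Y]=17/3, E[XY]=31
Cov(X,Y) = E[XY] - E[X]E[Y] = 31 - 16/3*17/3 = 7/9

7/9


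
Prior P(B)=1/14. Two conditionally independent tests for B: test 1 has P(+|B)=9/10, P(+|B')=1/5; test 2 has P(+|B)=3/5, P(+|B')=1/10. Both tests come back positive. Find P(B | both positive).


After test 1: P(+) = 9/10*1/14 + 1/5*13/14 = 1/4
P(B|+) = (9/140)/(1/4) = 9/35
After test 2 (use post1 as new prior): P(+) = 3/5*9/35 + 1/10*26/35 = 8/35
P(B|+,+) = (27/175)/(8/35) = 27/40

27/40


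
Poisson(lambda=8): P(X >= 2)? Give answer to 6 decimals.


P(X>=2) = 1 - P(X<=1) = 1 - (e^(-8)*8^0/0! + e^(-8)*8^1/1!)
≈ 1 - (0.0003354626 + 0.0026837010)
= 1 - 0.0030191636 = 0.9969808364
≈ 0.996981

0.996981


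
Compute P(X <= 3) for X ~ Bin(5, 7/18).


P(X<=3) = P(X=0) + P(X=1) + P(X=2) + P(X=3)
= 161051/1889568 + 512435/1889568 + 326095/944784 + 207515/944784
= 870353/944784

870353/944784


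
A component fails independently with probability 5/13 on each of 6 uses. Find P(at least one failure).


P(at least one) = 1 - P(none)
P(none) = (1 - 5/13)^6 = (8/13)^6 = 262144/4826809
P(at least one) = 1 - 262144/4826809 = 4564665/4826809

4564665/4826809


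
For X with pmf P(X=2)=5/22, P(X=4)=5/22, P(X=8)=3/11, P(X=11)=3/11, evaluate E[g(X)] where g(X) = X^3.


E[X^3] = sum(g(x)*P(x))
= 8*5/22 + 64*5/22 + 512*3/11 + 1331*3/11
= 519

519


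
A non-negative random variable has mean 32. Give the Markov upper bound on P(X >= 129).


Markov: P(X >= a) <= E[X]/a
P(X >= 129) <= 32/129

32/129


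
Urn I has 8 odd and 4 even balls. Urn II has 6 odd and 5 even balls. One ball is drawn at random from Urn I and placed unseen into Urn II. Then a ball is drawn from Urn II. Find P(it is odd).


P(transfer odd) = 8/12 = 2/3; P(transfer even) = 1/3
If odd transferred: Urn II has 7 odd of 12, so P(odd|odd moved) = 7/12
If even transferred: Urn II has 6 odd of 12, so P(odd|even moved) = 1/2
By total probability: P(odd) = 2/3*7/12 + 1/3*1/2 = 5/9

5/9


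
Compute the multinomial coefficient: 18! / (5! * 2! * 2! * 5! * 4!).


18! = 6402373705728000
Denominator: 5!=120 * 2!=2 * 2!=2 * 5!=120 * 4!=24
Coefficient = 6402373705728000 / 1382400 = 4631346720

4631346720


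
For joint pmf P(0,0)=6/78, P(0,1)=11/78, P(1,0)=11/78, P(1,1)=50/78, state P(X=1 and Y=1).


Read from table: P(X=1, Y=1) = 50/78 = 25/39

25/39


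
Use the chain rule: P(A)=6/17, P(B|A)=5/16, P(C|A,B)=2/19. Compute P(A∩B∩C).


P(A∩B∩C) = P(A) * P(B|A) * P(C|A∩B)
= 6/17 * 5/16 * 2/19
= 15/136 * 2/19 = 15/1292

15/1292


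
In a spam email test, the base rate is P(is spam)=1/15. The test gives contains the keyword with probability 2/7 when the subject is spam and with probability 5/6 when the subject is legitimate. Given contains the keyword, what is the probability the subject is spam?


P(A) = P(A|B)P(B) + P(A|B')P(B') = 2/7*1/15 + 5/6*14/15 = 251/315
P(B|A) = P(A|B)P(B)/P(A) = (2/105)/(251/315) = 6/251

6/251


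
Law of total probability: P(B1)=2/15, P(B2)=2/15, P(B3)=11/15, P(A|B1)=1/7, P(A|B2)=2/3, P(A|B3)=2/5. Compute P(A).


P(A) = P(A|B1)P(B1) + P(A|B2)P(B2) + P(A|B3)P(B3)
= 1/7*2/15 + 2/3*2/15 + 2/5*11/15
= 2/105 + 4/45 + 22/75 = 632/1575

632/1575


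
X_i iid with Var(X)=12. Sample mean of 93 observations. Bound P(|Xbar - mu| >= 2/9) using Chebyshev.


Var(Xbar) = Var(X)/n = 12/93
Chebyshev: P(|Xbar-mu| >= 2/9) <= Var(Xbar)/(2/9)^2 = (4/31)/(4/81) = 81/31
Bound exceeds 1, so trivial bound: 1

1


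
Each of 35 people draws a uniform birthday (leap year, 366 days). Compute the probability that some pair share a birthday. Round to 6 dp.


P(all different) = prod((366-i)/366 for i=0..34) = 0.186502
P(at least one match) = 1 - 0.186502 = 0.813498

0.813498


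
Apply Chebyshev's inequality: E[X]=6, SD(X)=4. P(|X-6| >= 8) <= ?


k = 8/4 = 2
Chebyshev: P(|X-mu| >= k*sigma) <= 1/k^2 = 1/2^2 = 1/4

1/4


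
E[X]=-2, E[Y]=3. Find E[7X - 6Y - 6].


E[7X - 6Y - 6] = 7*E[X] - 6*E[Y] - 6
= (7)*(-2) + (-6)*(3) + (-6)
= -14 - 18 - 6 = -38

-38


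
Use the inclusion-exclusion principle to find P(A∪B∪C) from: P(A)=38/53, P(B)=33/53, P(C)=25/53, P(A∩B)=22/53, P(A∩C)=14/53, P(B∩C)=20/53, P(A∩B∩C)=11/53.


P(A∪B∪C) = P(A)+P(B)+P(C) - P(AB)-P(AC)-P(BC) + P(ABC)
= 38/53+33/53+25/53 - 22/53-14/53-20/53 + 11/53
= 51/53

51/53


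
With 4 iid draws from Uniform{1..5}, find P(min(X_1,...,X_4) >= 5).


P(min >= 5) = P(all X_i >= 5) = (P(X_1 >= 5))^4
= (1/5)^4 = 1/625

1/625


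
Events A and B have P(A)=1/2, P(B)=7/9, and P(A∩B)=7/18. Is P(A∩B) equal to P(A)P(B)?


P(A)*P(B) = 1/2*7/9 = 7/18
P(A∩B) = 7/18, which equals P(A)P(B), so independent

Yes, A and B are independent


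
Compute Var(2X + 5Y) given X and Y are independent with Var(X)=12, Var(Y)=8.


Independence => Cov(X,Y)=0
Var(2X + 5Y) = 2^2*Var(X) + 5^2*Var(Y)
= 4*12 + 25*8 = 248

248


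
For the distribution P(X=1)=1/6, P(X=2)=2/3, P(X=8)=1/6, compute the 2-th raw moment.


E[X^2] = sum(x^2 * P(x))
= 1*1/6 + 4*2/3 + 64*1/6
= 27/2

27/2


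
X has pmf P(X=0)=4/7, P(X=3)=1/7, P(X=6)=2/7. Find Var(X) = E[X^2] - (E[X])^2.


E[X] = 15/7, E[X^2] = 81/7
Var(X) = E[X^2] - (E[X])^2 = 81/7 - (15/7)^2 = 342/49

342/49


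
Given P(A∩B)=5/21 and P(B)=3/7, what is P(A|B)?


P(A|B) = P(A∩B)/P(B) = (5/21)/(9/21) = 5/9

5/9


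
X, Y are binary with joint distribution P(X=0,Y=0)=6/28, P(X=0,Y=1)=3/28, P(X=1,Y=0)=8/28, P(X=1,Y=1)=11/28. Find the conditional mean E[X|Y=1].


P(Y=1) = 14/28
E[X|Y=1] = (0*3 + 1*11)/14 = 11/14

11/14


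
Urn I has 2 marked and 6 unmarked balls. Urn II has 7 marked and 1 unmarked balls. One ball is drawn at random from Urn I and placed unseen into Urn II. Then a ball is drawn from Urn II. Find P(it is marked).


P(transfer marked) = 2/8 = 1/4; P(transfer unmarked) = 3/4
If marked transferred: Urn II has 8 marked of 9, so P(marked|marked moved) = 8/9
If unmarked transferred: Urn II has 7 marked of 9, so P(marked|unmarked moved) = 7/9
By total probability: P(marked) = 1/4*8/9 + 3/4*7/9 = 29/36

29/36


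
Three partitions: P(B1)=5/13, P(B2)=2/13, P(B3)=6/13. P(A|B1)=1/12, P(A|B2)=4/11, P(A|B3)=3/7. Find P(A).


P(A) = P(A|B1)P(B1) + P(A|B2)P(B2) + P(A|B3)P(B3)
= 1/12*5/13 + 4/11*2/13 + 3/7*6/13
= 5/156 + 8/143 + 18/91 = 3433/12012

3433/12012


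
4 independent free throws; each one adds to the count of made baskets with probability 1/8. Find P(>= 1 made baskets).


P(at least one) = 1 - P(none)
P(none) = (1 - 1/8)^4 = (7/8)^4 = 2401/4096
P(at least one) = 1 - 2401/4096 = 1695/4096

1695/4096


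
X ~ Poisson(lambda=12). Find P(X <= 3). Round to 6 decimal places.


P(X<=3) = e^(-12)*12^0/0! + e^(-12)*12^1/1! + e^(-12)*12^2/2! + e^(-12)*12^3/3!
≈ 0.0000061442 + 0.0000737305 + 0.0004423833 + 0.0017695332
= 0.0022917912
≈ 0.002292

0.002292


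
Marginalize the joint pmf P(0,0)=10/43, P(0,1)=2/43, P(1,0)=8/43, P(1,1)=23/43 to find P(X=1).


P(X=1) = P(1,0)+P(1,1) = 8/43 + 23/43 = 31/43

31/43


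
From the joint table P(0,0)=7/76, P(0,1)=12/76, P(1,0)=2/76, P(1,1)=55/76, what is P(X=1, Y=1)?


Read from table: P(X=1, Y=1) = 55/76

55/76


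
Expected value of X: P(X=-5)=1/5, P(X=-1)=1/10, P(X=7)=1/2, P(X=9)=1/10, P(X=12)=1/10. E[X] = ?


E[X] = sum(x * P(x))
= -5*1/5 - 1*1/10 + 7*1/2 + 9*1/10 + 12*1/10
= 9/2

9/2


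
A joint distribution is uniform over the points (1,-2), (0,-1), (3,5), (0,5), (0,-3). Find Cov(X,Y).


E[X]=4/5, E[Y]=4/5, E[XY]=13/5
Cov(X,Y) = E[XY] - E[X]E[Y] = 13/5 - 4/5*4/5 = 49/25

49/25


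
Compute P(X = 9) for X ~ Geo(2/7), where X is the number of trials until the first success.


P(X=9) = (1-p)^8 * p = (5/7)^8 * 2/7
= 390625/5764801 * 2/7 = 781250/40353607

781250/40353607


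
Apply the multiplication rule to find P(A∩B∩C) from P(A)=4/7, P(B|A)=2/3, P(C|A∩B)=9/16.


P(A∩B∩C) = P(A) * P(B|A) * P(C|A∩B)
= 4/7 * 2/3 * 9/16
= 8/21 * 9/16 = 3/14

3/14


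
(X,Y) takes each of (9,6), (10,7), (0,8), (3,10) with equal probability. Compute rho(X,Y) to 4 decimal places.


Cov(X,Y) = -4.1250, Var(X) = 17.2500, Var(Y) = 2.1875
rho = Cov/(sqrt(VarX)*sqrt(VarY)) = -0.6715

-0.6715


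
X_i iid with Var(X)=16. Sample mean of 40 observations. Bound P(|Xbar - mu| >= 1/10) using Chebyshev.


Var(Xbar) = Var(X)/n = 16/40
Chebyshev: P(|Xbar-mu| >= 1/10) <= Var(Xbar)/(1/10)^2 = (2/5)/(1/100) = 40
Bound exceeds 1, so trivial bound: 1

1


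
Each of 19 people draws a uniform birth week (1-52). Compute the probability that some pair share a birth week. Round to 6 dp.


P(all different) = prod((52-i)/52 for i=0..18) = 0.023115
P(at least one match) = 1 - 0.023115 = 0.976885

0.976885


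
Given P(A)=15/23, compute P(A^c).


P(A') = 1 - P(A) = 1 - 15/23 = 8/23

8/23


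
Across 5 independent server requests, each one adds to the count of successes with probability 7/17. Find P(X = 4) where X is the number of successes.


P(X=4) = C(5,4) * p^4 * (1-p)^1
= 5 * 2401/83521 * 10/17
= 120050/1419857

120050/1419857


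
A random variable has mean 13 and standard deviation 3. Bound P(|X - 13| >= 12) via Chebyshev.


k = 12/3 = 4
Chebyshev: P(|X-mu| >= k*sigma) <= 1/k^2 = 1/4^2 = 1/16

1/16


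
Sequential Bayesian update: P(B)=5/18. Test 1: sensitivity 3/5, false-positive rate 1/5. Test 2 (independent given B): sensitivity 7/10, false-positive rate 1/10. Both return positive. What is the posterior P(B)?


After test 1: P(+) = 3/5*5/18 + 1/5*13/18 = 14/45
P(B|+) = (1/6)/(14/45) = 15/28
After test 2 (use post1 as new prior): P(+) = 7/10*15/28 + 1/10*13/28 = 59/140
P(B|+,+) = (3/8)/(59/140) = 105/118

105/118


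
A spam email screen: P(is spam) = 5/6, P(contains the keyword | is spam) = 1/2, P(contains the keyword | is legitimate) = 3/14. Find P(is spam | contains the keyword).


P(A) = P(A|B)P(B) + P(A|B')P(B') = 1/2*5/6 + 3/14*1/6 = 19/42
P(B|A) = P(A|B)P(B)/P(A) = (5/12)/(19/42) = 35/38

35/38


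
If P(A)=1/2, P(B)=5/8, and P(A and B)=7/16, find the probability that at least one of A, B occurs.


P(A∪B) = P(A) + P(B) - P(A∩B)
= 1/2 + 5/8 - 7/16 = 11/16

11/16


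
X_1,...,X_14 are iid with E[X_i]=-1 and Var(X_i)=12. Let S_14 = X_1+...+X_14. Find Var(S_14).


By independence, Var(S_n) = n*Var(X_1) = 14*12 = 168

168


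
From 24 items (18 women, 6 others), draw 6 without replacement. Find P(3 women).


P(X=3) = C(18,3)*C(6,3) / C(24,6)
= 816*20 / 134596
= 16320/134596 = 4080/33649

4080/33649


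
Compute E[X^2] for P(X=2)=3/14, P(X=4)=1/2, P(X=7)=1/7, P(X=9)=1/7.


E[X^2] = sum(g(x)*P(x))
= 4*3/14 + 16*1/2 + 49*1/7 + 81*1/7
= 192/7

192/7


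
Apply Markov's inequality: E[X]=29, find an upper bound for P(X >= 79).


Markov: P(X >= a) <= E[X]/a
P(X >= 79) <= 29/79

29/79


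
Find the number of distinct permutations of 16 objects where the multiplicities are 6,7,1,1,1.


16! = 20922789888000
Denominator: 6!=720 * 7!=5040 * 1!=1 * 1!=1 * 1!=1
Coefficient = 20922789888000 / 3628800 = 5765760

5765760


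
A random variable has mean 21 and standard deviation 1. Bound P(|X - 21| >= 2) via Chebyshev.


k = 2/1 = 2
Chebyshev: P(|X-mu| >= k*sigma) <= 1/k^2 = 1/2^2 = 1/4

1/4


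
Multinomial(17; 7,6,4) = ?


17! = 355687428096000
Denominator: 7!=5040 * 6!=720 * 4!=24
Coefficient = 355687428096000 / 87091200 = 4084080

4084080


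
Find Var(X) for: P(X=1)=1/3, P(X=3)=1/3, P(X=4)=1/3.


E[X] = 8/3, E[X^2] = 26/3
Var(X) = E[X^2] - (E[X])^2 = 26/3 - (8/3)^2 = 14/9

14/9


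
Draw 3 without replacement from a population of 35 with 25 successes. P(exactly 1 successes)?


P(X=1) = C(25,1)*C(10,2) / C(35,3)
= 25*45 / 6545
= 1125/6545 = 225/1309

225/1309


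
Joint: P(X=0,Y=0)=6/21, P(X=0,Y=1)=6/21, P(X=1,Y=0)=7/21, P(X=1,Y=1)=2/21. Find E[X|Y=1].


P(Y=1) = 8/21
E[X|Y=1] = (0*6 + 1*2)/8 = 2/8 = 1/4

1/4


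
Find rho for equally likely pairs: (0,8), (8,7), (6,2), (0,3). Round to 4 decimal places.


Cov(X,Y) = -0.5000, Var(X) = 12.7500, Var(Y) = 6.5000
rho = Cov/(sqrt(VarX)*sqrt(VarY)) = -0.0549

-0.0549


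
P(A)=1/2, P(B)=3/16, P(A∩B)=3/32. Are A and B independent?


P(A)*P(B) = 1/2*3/16 = 3/32
P(A∩B) = 3/32, which equals P(A)P(B), so independent

Yes, A and B are independent


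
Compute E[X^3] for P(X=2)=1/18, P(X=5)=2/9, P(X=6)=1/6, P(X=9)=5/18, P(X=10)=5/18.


E[X^3] = sum(g(x)*P(x))
= 8*1/18 + 125*2/9 + 216*1/6 + 729*5/18 + 1000*5/18
= 1089/2

1089/2


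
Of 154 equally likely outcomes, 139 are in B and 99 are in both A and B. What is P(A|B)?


P(A|B) = P(A∩B)/P(B) = (99/154)/(139/154) = 99/139

99/139


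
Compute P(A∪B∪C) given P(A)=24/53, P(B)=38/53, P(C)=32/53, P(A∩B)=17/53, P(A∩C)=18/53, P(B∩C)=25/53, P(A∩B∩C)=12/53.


P(A∪B∪C) = P(A)+P(B)+P(C) - P(AB)-P(AC)-P(BC) + P(ABC)
= 24/53+38/53+32/53 - 17/53-18/53-25/53 + 12/53
= 46/53

46/53


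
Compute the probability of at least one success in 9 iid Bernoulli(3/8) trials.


P(at least one) = 1 - P(none)
P(none) = (1 - 3/8)^9 = (5/8)^9 = 1953125/134217728
P(at least one) = 1 - 1953125/134217728 = 132264603/134217728

132264603/134217728


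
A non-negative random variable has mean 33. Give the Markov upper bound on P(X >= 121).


Markov: P(X >= a) <= E[X]/a
P(X >= 121) <= 33/121 = 3/11

3/11


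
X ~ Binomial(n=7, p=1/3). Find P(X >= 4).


P(X>=4) = P(X=4) + P(X=5) + P(X=6) + P(X=7)
= 280/2187 + 28/729 + 14/2187 + 1/2187
= 379/2187

379/2187


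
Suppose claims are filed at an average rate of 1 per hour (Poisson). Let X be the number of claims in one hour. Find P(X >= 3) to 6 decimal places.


P(X>=3) = 1 - P(X<=2) = 1 - (e^(-1)*1^0/0! + e^(-1)*1^1/1! + e^(-1)*1^2/2!)
≈ 1 - (0.3678794412 + 0.3678794412 + 0.1839397206)
= 1 - 0.9196986030 = 0.0803013970
≈ 0.080301

0.080301


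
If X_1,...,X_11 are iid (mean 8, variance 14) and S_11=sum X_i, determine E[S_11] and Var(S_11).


E[S_n] = n*mu = 11*8 = 88
Var(S_n) = n*sigma^2 = 11*14 = 154

E[S_11]=88, Var(S_11)=154


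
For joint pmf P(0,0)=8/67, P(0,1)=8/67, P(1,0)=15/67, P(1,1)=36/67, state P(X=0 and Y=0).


Read from table: P(X=0, Y=0) = 8/67

8/67


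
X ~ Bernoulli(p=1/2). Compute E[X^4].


For Bernoulli: X in {0,1}
E[X^4] = 0^4*(1-1/2) + 1^4*1/2 = 1/2

1/2


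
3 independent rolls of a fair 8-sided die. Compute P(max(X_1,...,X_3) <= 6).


P(max <= 6) = P(all X_i <= 6) = (P(X_1 <= 6))^3
= (6/8)^3 = (3/4)^3 = 27/64

27/64


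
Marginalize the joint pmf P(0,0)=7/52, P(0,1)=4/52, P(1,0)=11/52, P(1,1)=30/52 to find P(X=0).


P(X=0) = P(0,0)+P(0,1) = 7/52 + 4/52 = 11/52

11/52


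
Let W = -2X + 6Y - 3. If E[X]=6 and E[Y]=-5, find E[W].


E[-2X + 6Y - 3] = -2*E[X] + 6*E[Y] - 3
= (-2)*(6) + (6)*(-5) + (-3)
= -12 - 30 - 3 = -45

-45


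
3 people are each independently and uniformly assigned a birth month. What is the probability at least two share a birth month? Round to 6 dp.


P(all different) = prod((12-i)/12 for i=0..2) = 0.763889
P(at least one match) = 1 - 0.763889 = 0.236111

0.236111


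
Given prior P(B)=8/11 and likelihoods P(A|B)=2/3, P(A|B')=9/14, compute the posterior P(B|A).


P(A) = P(A|B)P(B) + P(A|B')P(B') = 2/3*8/11 + 9/14*3/11 = 305/462
P(B|A) = P(A|B)P(B)/P(A) = (16/33)/(305/462) = 224/305

224/305


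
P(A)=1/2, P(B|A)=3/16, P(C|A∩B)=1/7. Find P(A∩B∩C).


P(A∩B∩C) = P(A) * P(B|A) * P(C|A∩B)
= 1/2 * 3/16 * 1/7
= 3/32 * 1/7 = 3/224

3/224


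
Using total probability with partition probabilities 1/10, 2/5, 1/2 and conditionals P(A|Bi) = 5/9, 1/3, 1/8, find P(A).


P(A) = P(A|B1)P(B1) + P(A|B2)P(B2) + P(A|B3)P(B3)
= 5/9*1/10 + 1/3*2/5 + 1/8*1/2
= 1/18 + 2/15 + 1/16 = 181/720

181/720


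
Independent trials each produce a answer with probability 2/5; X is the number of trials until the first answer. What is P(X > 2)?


P(X > 2) = P(first 2 trials all fail) = (1-p)^2 = (3/5)^2 = 9/25

9/25


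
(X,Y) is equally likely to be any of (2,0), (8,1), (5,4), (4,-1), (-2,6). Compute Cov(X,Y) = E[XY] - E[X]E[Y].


E[X]=17/5, E[Y]=2, E[XY]=12/5
Cov(X,Y) = E[XY] - E[X]E[Y] = 12/5 - 17/5*2 = -22/5

-22/5


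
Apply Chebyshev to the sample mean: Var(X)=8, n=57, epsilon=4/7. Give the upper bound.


Var(Xbar) = Var(X)/n = 8/57
Chebyshev: P(|Xbar-mu| >= 4/7) <= Var(Xbar)/(4/7)^2 = (8/57)/(16/49) = 49/114

49/114


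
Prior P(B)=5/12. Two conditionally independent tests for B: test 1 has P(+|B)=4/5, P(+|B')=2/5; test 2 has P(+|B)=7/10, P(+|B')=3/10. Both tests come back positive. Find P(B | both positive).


After test 1: P(+) = 4/5*5/12 + 2/5*7/12 = 17/30
P(B|+) = (1/3)/(17/30) = 10/17
After test 2 (use post1 as new prior): P(+) = 7/10*10/17 + 3/10*7/17 = 91/170
P(B|+,+) = (7/17)/(91/170) = 10/13

10/13


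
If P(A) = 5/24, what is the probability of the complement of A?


P(A') = 1 - P(A) = 1 - 5/24 = 19/24

19/24


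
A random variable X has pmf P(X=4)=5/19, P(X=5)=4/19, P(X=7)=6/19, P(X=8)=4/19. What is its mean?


E[X] = sum(x * P(x))
= 4*5/19 + 5*4/19 + 7*6/19 + 8*4/19
= 6

6


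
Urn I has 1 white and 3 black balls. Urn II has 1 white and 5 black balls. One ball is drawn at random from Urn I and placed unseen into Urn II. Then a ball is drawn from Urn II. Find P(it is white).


P(transfer white) = 1/4; P(transfer black) = 3/4
If white transferred: Urn II has 2 white of 7, so P(white|white moved) = 2/7
If black transferred: Urn II has 1 white of 7, so P(white|black moved) = 1/7
By total probability: P(white) = 1/4*2/7 + 3/4*1/7 = 5/28

5/28


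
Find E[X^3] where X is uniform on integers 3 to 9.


E[X^3] = (1/7) * sum(x^3 for x=3..9)
= 2016/7 = 288

288


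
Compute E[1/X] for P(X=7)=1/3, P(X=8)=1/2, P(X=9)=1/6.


E[1/X] = sum(g(x)*P(x))
= 1/7*1/3 + 1/8*1/2 + 1/9*1/6
= 389/3024

389/3024


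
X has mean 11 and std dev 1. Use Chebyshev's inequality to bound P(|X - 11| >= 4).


k = 4/1 = 4
Chebyshev: P(|X-mu| >= k*sigma) <= 1/k^2 = 1/4^2 = 1/16

1/16


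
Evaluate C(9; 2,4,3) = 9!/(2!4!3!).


9! = 362880
Denominator: 2!=2 * 4!=24 * 3!=6
Coefficient = 362880 / 288 = 1260

1260


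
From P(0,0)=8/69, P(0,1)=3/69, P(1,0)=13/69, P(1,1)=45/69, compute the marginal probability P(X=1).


P(X=1) = P(1,0)+P(1,1) = 13/69 + 45/69 = 58/69

58/69


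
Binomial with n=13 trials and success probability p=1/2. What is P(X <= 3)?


P(X<=3) = P(X=0) + P(X=1) + P(X=2) + P(X=3)
= 1/8192 + 13/8192 + 39/4096 + 143/4096
= 189/4096

189/4096


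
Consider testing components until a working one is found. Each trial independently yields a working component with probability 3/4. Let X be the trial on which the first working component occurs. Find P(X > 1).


P(X > 1) = P(first 1 trials all fail) = (1-p)^1 = (1/4)^1 = 1/4

1/4


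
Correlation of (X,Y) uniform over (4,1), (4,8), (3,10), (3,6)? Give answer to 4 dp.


Cov(X,Y) = -0.8750, Var(X) = 0.2500, Var(Y) = 11.1875
rho = Cov/(sqrt(VarX)*sqrt(VarY)) = -0.5232

-0.5232


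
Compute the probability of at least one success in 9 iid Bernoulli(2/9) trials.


P(at least one) = 1 - P(none)
P(none) = (1 - 2/9)^9 = (7/9)^9 = 40353607/387420489
P(at least one) = 1 - 40353607/387420489 = 347066882/387420489

347066882/387420489


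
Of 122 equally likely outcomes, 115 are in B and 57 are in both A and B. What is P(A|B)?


P(A|B) = P(A∩B)/P(B) = (57/122)/(115/122) = 57/115

57/115


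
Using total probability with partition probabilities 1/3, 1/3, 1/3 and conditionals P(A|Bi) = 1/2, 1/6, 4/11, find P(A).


P(A) = P(A|B1)P(B1) + P(A|B2)P(B2) + P(A|B3)P(B3)
= 1/2*1/3 + 1/6*1/3 + 4/11*1/3
= 1/6 + 1/18 + 4/33 = 34/99

34/99


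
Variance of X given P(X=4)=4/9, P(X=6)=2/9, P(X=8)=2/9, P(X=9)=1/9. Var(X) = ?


E[X] = 53/9, E[X^2] = 115/3
Var(X) = E[X^2] - (E[X])^2 = 115/3 - (53/9)^2 = 296/81

296/81


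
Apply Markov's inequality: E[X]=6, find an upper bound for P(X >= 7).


Markov: P(X >= a) <= E[X]/a
P(X >= 7) <= 6/7

6/7


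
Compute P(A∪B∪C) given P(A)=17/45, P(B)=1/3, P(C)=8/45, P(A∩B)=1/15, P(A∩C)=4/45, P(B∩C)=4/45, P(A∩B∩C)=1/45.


P(A∪B∪C) = P(A)+P(B)+P(C) - P(AB)-P(AC)-P(BC) + P(ABC)
= 17/45+1/3+8/45 - 1/15-4/45-4/45 + 1/45
= 2/3

2/3


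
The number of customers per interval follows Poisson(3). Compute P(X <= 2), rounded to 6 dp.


P(X<=2) = e^(-3)*3^0/0! + e^(-3)*3^1/1! + e^(-3)*3^2/2!
≈ 0.0497870684 + 0.1493612051 + 0.2240418077
= 0.4231900812
≈ 0.423190

0.423190


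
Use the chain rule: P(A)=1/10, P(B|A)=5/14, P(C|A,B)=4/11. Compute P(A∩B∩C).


P(A∩B∩C) = P(A) * P(B|A) * P(C|A∩B)
= 1/10 * 5/14 * 4/11
= 1/28 * 4/11 = 1/77

1/77


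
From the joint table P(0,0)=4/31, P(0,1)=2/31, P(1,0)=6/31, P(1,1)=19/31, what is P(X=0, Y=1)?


Read from table: P(X=0, Y=1) = 2/31

2/31


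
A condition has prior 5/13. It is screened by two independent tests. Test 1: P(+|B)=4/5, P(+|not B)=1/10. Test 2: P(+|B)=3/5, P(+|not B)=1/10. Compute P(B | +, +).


After test 1: P(+) = 4/5*5/13 + 1/10*8/13 = 24/65
P(B|+) = (4/13)/(24/65) = 5/6
After test 2 (use post1 as new prior): P(+) = 3/5*5/6 + 1/10*1/6 = 31/60
P(B|+,+) = (1/2)/(31/60) = 30/31

30/31


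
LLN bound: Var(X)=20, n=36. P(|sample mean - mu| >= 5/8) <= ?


Var(Xbar) = Var(X)/n = 20/36
Chebyshev: P(|Xbar-mu| >= 5/8) <= Var(Xbar)/(5/8)^2 = (5/9)/(25/64) = 64/45
Bound exceeds 1, so trivial bound: 1

1


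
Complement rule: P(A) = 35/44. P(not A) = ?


P(A') = 1 - P(A) = 1 - 35/44 = 9/44

9/44


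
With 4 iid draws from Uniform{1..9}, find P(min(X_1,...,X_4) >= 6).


P(min >= 6) = P(all X_i >= 6) = (P(X_1 >= 6))^4
= (4/9)^4 = 256/6561

256/6561


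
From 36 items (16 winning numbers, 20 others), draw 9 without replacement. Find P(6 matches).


P(X=6) = C(16,6)*C(20,3) / C(36,9)
= 8008*1140 / 94143280
= 9129120/94143280 = 1482/15283

1482/15283


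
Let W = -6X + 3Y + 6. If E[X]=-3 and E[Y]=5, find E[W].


E[-6X + 3Y + 6] = -6*E[X] + 3*E[Y] + 6
= (-6)*(-3) + (3)*(5) + (6)
= 18 + 15 + 6 = 39

39


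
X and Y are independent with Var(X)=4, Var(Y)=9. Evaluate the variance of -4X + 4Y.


Independence => Cov(X,Y)=0
Var(-4X + 4Y) = (-4)^2*Var(X) + 4^2*Var(Y)
= 16*4 + 16*9 = 208

208


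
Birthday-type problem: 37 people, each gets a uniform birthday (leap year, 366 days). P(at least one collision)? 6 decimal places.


P(all different) = prod((366-i)/366 for i=0..36) = 0.152077
P(at least one match) = 1 - 0.152077 = 0.847923

0.847923


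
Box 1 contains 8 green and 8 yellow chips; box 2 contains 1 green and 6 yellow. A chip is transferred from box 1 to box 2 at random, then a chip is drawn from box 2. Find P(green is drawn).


P(transfer green) = 8/16 = 1/2; P(transfer yellow) = 1/2
If green transferred: Urn II has 2 green of 8, so P(green|green moved) = 1/4
If yellow transferred: Urn II has 1 green of 8, so P(green|yellow moved) = 1/8
By total probability: P(green) = 1/2*1/4 + 1/2*1/8 = 3/16

3/16


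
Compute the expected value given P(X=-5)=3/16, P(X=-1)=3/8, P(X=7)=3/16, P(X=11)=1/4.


E[X] = sum(x * P(x))
= -5*3/16 - 1*3/8 + 7*3/16 + 11*1/4
= 11/4

11/4


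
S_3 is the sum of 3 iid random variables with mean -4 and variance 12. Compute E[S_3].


E[S_n] = n*E[X_1] = 3*-4 = -12

-12


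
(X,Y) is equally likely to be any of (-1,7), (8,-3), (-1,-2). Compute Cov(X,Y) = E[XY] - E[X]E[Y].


E[X]=2, E[Y]=2/3, E[XY]=-29/3
Cov(X,Y) = E[XY] - E[X]E[Y] = -29/3 - 2*2/3 = -11

-11


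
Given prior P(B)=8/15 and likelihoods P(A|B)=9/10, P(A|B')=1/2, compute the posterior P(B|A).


P(A) = P(A|B)P(B) + P(A|B')P(B') = 9/10*8/15 + 1/2*7/15 = 107/150
P(B|A) = P(A|B)P(B)/P(A) = (12/25)/(107/150) = 72/107

72/107


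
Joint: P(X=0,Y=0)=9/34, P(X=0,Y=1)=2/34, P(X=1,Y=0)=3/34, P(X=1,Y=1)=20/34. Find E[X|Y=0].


P(Y=0) = 12/34
E[X|Y=0] = (0*9 + 1*3)/12 = 3/12 = 1/4

1/4


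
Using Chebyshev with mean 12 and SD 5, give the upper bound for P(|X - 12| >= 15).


k = 15/5 = 3
Chebyshev: P(|X-mu| >= k*sigma) <= 1/k^2 = 1/3^2 = 1/9

1/9


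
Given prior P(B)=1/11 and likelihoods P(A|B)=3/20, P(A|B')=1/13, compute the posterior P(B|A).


P(A) = P(A|B)P(B) + P(A|B')P(B') = 3/20*1/11 + 1/13*10/11 = 239/2860
P(B|A) = P(A|B)P(B)/P(A) = (3/220)/(239/2860) = 39/239

39/239
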